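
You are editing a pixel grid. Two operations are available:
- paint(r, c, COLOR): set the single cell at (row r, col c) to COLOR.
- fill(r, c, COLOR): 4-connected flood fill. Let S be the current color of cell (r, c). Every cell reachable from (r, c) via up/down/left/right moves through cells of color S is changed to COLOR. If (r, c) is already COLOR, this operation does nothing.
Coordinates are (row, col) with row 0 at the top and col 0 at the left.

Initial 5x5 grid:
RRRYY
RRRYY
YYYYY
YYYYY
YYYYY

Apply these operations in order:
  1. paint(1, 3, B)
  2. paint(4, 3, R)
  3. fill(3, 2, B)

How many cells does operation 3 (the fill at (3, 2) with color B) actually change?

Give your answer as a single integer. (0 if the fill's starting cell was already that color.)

After op 1 paint(1,3,B):
RRRYY
RRRBY
YYYYY
YYYYY
YYYYY
After op 2 paint(4,3,R):
RRRYY
RRRBY
YYYYY
YYYYY
YYYRY
After op 3 fill(3,2,B) [17 cells changed]:
RRRBB
RRRBB
BBBBB
BBBBB
BBBRB

Answer: 17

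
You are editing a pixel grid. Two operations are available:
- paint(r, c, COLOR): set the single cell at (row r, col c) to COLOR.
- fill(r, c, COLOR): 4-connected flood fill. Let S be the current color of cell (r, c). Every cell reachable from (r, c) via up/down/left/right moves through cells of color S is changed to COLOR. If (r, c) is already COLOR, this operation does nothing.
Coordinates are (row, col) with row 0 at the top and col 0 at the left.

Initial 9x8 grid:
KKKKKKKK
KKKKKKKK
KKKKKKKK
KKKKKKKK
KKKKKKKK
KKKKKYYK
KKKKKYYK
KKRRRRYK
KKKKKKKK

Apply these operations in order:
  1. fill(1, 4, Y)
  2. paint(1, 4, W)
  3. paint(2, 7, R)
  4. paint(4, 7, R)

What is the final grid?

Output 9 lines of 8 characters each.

Answer: YYYYYYYY
YYYYWYYY
YYYYYYYR
YYYYYYYY
YYYYYYYR
YYYYYYYY
YYYYYYYY
YYRRRRYY
YYYYYYYY

Derivation:
After op 1 fill(1,4,Y) [63 cells changed]:
YYYYYYYY
YYYYYYYY
YYYYYYYY
YYYYYYYY
YYYYYYYY
YYYYYYYY
YYYYYYYY
YYRRRRYY
YYYYYYYY
After op 2 paint(1,4,W):
YYYYYYYY
YYYYWYYY
YYYYYYYY
YYYYYYYY
YYYYYYYY
YYYYYYYY
YYYYYYYY
YYRRRRYY
YYYYYYYY
After op 3 paint(2,7,R):
YYYYYYYY
YYYYWYYY
YYYYYYYR
YYYYYYYY
YYYYYYYY
YYYYYYYY
YYYYYYYY
YYRRRRYY
YYYYYYYY
After op 4 paint(4,7,R):
YYYYYYYY
YYYYWYYY
YYYYYYYR
YYYYYYYY
YYYYYYYR
YYYYYYYY
YYYYYYYY
YYRRRRYY
YYYYYYYY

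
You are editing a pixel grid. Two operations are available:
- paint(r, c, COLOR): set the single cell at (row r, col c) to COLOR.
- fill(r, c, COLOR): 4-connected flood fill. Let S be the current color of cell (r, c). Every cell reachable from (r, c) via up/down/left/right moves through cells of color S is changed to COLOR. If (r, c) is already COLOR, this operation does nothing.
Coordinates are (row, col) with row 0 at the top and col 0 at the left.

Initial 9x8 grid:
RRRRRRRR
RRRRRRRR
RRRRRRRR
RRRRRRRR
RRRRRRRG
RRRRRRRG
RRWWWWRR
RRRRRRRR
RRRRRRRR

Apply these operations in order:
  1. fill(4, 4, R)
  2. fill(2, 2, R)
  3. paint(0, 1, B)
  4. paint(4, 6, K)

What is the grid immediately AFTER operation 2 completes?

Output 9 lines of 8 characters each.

After op 1 fill(4,4,R) [0 cells changed]:
RRRRRRRR
RRRRRRRR
RRRRRRRR
RRRRRRRR
RRRRRRRG
RRRRRRRG
RRWWWWRR
RRRRRRRR
RRRRRRRR
After op 2 fill(2,2,R) [0 cells changed]:
RRRRRRRR
RRRRRRRR
RRRRRRRR
RRRRRRRR
RRRRRRRG
RRRRRRRG
RRWWWWRR
RRRRRRRR
RRRRRRRR

Answer: RRRRRRRR
RRRRRRRR
RRRRRRRR
RRRRRRRR
RRRRRRRG
RRRRRRRG
RRWWWWRR
RRRRRRRR
RRRRRRRR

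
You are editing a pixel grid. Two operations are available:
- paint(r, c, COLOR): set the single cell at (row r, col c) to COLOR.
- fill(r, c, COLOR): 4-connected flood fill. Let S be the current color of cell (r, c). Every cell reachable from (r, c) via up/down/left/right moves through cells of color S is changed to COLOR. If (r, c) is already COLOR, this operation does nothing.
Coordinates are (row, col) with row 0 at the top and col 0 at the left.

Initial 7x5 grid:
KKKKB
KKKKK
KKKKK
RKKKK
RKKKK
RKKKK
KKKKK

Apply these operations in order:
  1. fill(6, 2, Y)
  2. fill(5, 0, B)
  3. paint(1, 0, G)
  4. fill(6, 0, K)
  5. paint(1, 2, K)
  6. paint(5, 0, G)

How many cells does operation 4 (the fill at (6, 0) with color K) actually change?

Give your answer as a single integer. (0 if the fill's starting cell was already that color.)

After op 1 fill(6,2,Y) [31 cells changed]:
YYYYB
YYYYY
YYYYY
RYYYY
RYYYY
RYYYY
YYYYY
After op 2 fill(5,0,B) [3 cells changed]:
YYYYB
YYYYY
YYYYY
BYYYY
BYYYY
BYYYY
YYYYY
After op 3 paint(1,0,G):
YYYYB
GYYYY
YYYYY
BYYYY
BYYYY
BYYYY
YYYYY
After op 4 fill(6,0,K) [30 cells changed]:
KKKKB
GKKKK
KKKKK
BKKKK
BKKKK
BKKKK
KKKKK

Answer: 30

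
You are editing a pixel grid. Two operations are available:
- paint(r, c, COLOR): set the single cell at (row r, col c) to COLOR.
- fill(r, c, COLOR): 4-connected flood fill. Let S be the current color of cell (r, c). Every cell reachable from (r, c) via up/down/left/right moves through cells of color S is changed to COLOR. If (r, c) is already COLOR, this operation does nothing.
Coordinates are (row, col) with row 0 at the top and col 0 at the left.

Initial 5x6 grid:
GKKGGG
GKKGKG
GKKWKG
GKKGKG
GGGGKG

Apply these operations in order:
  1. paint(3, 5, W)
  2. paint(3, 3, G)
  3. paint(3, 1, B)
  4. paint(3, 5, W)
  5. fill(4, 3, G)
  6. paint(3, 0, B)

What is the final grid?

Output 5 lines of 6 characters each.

After op 1 paint(3,5,W):
GKKGGG
GKKGKG
GKKWKG
GKKGKW
GGGGKG
After op 2 paint(3,3,G):
GKKGGG
GKKGKG
GKKWKG
GKKGKW
GGGGKG
After op 3 paint(3,1,B):
GKKGGG
GKKGKG
GKKWKG
GBKGKW
GGGGKG
After op 4 paint(3,5,W):
GKKGGG
GKKGKG
GKKWKG
GBKGKW
GGGGKG
After op 5 fill(4,3,G) [0 cells changed]:
GKKGGG
GKKGKG
GKKWKG
GBKGKW
GGGGKG
After op 6 paint(3,0,B):
GKKGGG
GKKGKG
GKKWKG
BBKGKW
GGGGKG

Answer: GKKGGG
GKKGKG
GKKWKG
BBKGKW
GGGGKG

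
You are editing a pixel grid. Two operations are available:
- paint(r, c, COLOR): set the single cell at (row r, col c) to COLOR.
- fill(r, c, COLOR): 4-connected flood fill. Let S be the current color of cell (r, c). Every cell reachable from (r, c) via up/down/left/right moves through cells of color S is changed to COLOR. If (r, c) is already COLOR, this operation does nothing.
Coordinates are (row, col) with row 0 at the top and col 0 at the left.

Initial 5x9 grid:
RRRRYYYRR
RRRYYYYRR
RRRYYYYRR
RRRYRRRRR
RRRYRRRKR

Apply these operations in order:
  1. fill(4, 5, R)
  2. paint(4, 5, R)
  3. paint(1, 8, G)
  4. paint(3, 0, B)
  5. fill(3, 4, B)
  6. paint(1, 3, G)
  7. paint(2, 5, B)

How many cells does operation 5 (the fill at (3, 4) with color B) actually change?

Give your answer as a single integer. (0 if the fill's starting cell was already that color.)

Answer: 14

Derivation:
After op 1 fill(4,5,R) [0 cells changed]:
RRRRYYYRR
RRRYYYYRR
RRRYYYYRR
RRRYRRRRR
RRRYRRRKR
After op 2 paint(4,5,R):
RRRRYYYRR
RRRYYYYRR
RRRYYYYRR
RRRYRRRRR
RRRYRRRKR
After op 3 paint(1,8,G):
RRRRYYYRR
RRRYYYYRG
RRRYYYYRR
RRRYRRRRR
RRRYRRRKR
After op 4 paint(3,0,B):
RRRRYYYRR
RRRYYYYRG
RRRYYYYRR
BRRYRRRRR
RRRYRRRKR
After op 5 fill(3,4,B) [14 cells changed]:
RRRRYYYBB
RRRYYYYBG
RRRYYYYBB
BRRYBBBBB
RRRYBBBKB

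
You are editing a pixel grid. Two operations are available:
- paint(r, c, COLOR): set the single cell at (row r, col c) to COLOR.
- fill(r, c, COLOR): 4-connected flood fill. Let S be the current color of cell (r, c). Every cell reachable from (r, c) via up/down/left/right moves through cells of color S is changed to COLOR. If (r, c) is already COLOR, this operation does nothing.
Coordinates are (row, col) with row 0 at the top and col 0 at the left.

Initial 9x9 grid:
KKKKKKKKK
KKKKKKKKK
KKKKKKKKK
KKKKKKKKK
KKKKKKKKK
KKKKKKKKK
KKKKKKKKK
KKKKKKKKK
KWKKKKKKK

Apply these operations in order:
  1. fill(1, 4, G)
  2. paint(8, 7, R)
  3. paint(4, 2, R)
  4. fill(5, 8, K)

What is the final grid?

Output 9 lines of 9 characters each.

After op 1 fill(1,4,G) [80 cells changed]:
GGGGGGGGG
GGGGGGGGG
GGGGGGGGG
GGGGGGGGG
GGGGGGGGG
GGGGGGGGG
GGGGGGGGG
GGGGGGGGG
GWGGGGGGG
After op 2 paint(8,7,R):
GGGGGGGGG
GGGGGGGGG
GGGGGGGGG
GGGGGGGGG
GGGGGGGGG
GGGGGGGGG
GGGGGGGGG
GGGGGGGGG
GWGGGGGRG
After op 3 paint(4,2,R):
GGGGGGGGG
GGGGGGGGG
GGGGGGGGG
GGGGGGGGG
GGRGGGGGG
GGGGGGGGG
GGGGGGGGG
GGGGGGGGG
GWGGGGGRG
After op 4 fill(5,8,K) [78 cells changed]:
KKKKKKKKK
KKKKKKKKK
KKKKKKKKK
KKKKKKKKK
KKRKKKKKK
KKKKKKKKK
KKKKKKKKK
KKKKKKKKK
KWKKKKKRK

Answer: KKKKKKKKK
KKKKKKKKK
KKKKKKKKK
KKKKKKKKK
KKRKKKKKK
KKKKKKKKK
KKKKKKKKK
KKKKKKKKK
KWKKKKKRK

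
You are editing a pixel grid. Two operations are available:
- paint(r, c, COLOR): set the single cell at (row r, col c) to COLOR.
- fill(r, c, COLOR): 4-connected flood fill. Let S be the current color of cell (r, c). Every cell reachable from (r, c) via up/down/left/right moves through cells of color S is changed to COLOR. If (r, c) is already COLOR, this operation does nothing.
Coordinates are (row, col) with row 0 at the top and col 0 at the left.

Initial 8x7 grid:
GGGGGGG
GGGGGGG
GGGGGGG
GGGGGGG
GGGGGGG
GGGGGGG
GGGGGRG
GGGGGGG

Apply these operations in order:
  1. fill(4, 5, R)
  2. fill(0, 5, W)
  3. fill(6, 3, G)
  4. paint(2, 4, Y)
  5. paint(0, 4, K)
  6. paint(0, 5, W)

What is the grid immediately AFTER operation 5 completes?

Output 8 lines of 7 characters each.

After op 1 fill(4,5,R) [55 cells changed]:
RRRRRRR
RRRRRRR
RRRRRRR
RRRRRRR
RRRRRRR
RRRRRRR
RRRRRRR
RRRRRRR
After op 2 fill(0,5,W) [56 cells changed]:
WWWWWWW
WWWWWWW
WWWWWWW
WWWWWWW
WWWWWWW
WWWWWWW
WWWWWWW
WWWWWWW
After op 3 fill(6,3,G) [56 cells changed]:
GGGGGGG
GGGGGGG
GGGGGGG
GGGGGGG
GGGGGGG
GGGGGGG
GGGGGGG
GGGGGGG
After op 4 paint(2,4,Y):
GGGGGGG
GGGGGGG
GGGGYGG
GGGGGGG
GGGGGGG
GGGGGGG
GGGGGGG
GGGGGGG
After op 5 paint(0,4,K):
GGGGKGG
GGGGGGG
GGGGYGG
GGGGGGG
GGGGGGG
GGGGGGG
GGGGGGG
GGGGGGG

Answer: GGGGKGG
GGGGGGG
GGGGYGG
GGGGGGG
GGGGGGG
GGGGGGG
GGGGGGG
GGGGGGG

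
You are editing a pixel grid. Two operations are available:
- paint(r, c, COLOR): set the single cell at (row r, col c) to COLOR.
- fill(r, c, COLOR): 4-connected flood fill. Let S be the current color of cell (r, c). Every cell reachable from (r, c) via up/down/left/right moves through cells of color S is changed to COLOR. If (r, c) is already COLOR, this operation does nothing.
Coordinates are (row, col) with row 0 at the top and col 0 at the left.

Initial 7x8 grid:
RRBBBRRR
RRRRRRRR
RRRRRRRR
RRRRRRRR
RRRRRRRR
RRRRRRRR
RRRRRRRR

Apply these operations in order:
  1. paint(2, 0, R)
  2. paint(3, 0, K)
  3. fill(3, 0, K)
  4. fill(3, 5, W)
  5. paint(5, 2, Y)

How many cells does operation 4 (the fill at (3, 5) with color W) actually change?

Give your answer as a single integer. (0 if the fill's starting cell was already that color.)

Answer: 52

Derivation:
After op 1 paint(2,0,R):
RRBBBRRR
RRRRRRRR
RRRRRRRR
RRRRRRRR
RRRRRRRR
RRRRRRRR
RRRRRRRR
After op 2 paint(3,0,K):
RRBBBRRR
RRRRRRRR
RRRRRRRR
KRRRRRRR
RRRRRRRR
RRRRRRRR
RRRRRRRR
After op 3 fill(3,0,K) [0 cells changed]:
RRBBBRRR
RRRRRRRR
RRRRRRRR
KRRRRRRR
RRRRRRRR
RRRRRRRR
RRRRRRRR
After op 4 fill(3,5,W) [52 cells changed]:
WWBBBWWW
WWWWWWWW
WWWWWWWW
KWWWWWWW
WWWWWWWW
WWWWWWWW
WWWWWWWW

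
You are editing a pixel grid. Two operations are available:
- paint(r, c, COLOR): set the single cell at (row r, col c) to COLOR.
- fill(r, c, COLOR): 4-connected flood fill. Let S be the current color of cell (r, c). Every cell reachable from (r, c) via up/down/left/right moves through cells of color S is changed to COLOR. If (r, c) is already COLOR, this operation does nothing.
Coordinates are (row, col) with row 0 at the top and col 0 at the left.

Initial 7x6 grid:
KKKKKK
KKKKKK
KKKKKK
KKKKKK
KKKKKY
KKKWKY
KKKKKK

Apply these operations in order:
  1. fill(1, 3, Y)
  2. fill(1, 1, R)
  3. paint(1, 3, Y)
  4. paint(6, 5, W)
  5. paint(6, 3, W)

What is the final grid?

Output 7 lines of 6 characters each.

After op 1 fill(1,3,Y) [39 cells changed]:
YYYYYY
YYYYYY
YYYYYY
YYYYYY
YYYYYY
YYYWYY
YYYYYY
After op 2 fill(1,1,R) [41 cells changed]:
RRRRRR
RRRRRR
RRRRRR
RRRRRR
RRRRRR
RRRWRR
RRRRRR
After op 3 paint(1,3,Y):
RRRRRR
RRRYRR
RRRRRR
RRRRRR
RRRRRR
RRRWRR
RRRRRR
After op 4 paint(6,5,W):
RRRRRR
RRRYRR
RRRRRR
RRRRRR
RRRRRR
RRRWRR
RRRRRW
After op 5 paint(6,3,W):
RRRRRR
RRRYRR
RRRRRR
RRRRRR
RRRRRR
RRRWRR
RRRWRW

Answer: RRRRRR
RRRYRR
RRRRRR
RRRRRR
RRRRRR
RRRWRR
RRRWRW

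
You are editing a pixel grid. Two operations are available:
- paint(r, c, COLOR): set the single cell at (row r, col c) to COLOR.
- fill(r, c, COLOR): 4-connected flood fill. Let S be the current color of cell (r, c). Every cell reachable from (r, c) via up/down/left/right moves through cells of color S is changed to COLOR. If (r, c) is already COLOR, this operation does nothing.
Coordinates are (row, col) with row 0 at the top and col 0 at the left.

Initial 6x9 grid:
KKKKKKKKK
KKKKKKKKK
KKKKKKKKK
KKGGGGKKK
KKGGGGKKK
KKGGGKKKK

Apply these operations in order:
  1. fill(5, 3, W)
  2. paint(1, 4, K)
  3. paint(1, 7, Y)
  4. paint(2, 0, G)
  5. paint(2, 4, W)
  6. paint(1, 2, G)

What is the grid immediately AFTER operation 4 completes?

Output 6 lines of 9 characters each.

Answer: KKKKKKKKK
KKKKKKKYK
GKKKKKKKK
KKWWWWKKK
KKWWWWKKK
KKWWWKKKK

Derivation:
After op 1 fill(5,3,W) [11 cells changed]:
KKKKKKKKK
KKKKKKKKK
KKKKKKKKK
KKWWWWKKK
KKWWWWKKK
KKWWWKKKK
After op 2 paint(1,4,K):
KKKKKKKKK
KKKKKKKKK
KKKKKKKKK
KKWWWWKKK
KKWWWWKKK
KKWWWKKKK
After op 3 paint(1,7,Y):
KKKKKKKKK
KKKKKKKYK
KKKKKKKKK
KKWWWWKKK
KKWWWWKKK
KKWWWKKKK
After op 4 paint(2,0,G):
KKKKKKKKK
KKKKKKKYK
GKKKKKKKK
KKWWWWKKK
KKWWWWKKK
KKWWWKKKK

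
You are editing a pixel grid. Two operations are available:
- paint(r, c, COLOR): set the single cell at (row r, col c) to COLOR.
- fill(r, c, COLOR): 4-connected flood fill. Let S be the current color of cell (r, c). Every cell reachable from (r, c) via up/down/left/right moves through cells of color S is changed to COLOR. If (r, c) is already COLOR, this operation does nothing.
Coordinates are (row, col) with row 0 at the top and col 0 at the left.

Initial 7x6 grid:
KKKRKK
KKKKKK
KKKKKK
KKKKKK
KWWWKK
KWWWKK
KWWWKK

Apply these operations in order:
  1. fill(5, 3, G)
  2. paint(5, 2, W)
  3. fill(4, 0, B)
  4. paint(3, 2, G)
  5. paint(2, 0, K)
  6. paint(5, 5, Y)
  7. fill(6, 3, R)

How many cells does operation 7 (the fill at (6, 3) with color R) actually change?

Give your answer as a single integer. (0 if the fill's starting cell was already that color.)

After op 1 fill(5,3,G) [9 cells changed]:
KKKRKK
KKKKKK
KKKKKK
KKKKKK
KGGGKK
KGGGKK
KGGGKK
After op 2 paint(5,2,W):
KKKRKK
KKKKKK
KKKKKK
KKKKKK
KGGGKK
KGWGKK
KGGGKK
After op 3 fill(4,0,B) [32 cells changed]:
BBBRBB
BBBBBB
BBBBBB
BBBBBB
BGGGBB
BGWGBB
BGGGBB
After op 4 paint(3,2,G):
BBBRBB
BBBBBB
BBBBBB
BBGBBB
BGGGBB
BGWGBB
BGGGBB
After op 5 paint(2,0,K):
BBBRBB
BBBBBB
KBBBBB
BBGBBB
BGGGBB
BGWGBB
BGGGBB
After op 6 paint(5,5,Y):
BBBRBB
BBBBBB
KBBBBB
BBGBBB
BGGGBB
BGWGBY
BGGGBB
After op 7 fill(6,3,R) [9 cells changed]:
BBBRBB
BBBBBB
KBBBBB
BBRBBB
BRRRBB
BRWRBY
BRRRBB

Answer: 9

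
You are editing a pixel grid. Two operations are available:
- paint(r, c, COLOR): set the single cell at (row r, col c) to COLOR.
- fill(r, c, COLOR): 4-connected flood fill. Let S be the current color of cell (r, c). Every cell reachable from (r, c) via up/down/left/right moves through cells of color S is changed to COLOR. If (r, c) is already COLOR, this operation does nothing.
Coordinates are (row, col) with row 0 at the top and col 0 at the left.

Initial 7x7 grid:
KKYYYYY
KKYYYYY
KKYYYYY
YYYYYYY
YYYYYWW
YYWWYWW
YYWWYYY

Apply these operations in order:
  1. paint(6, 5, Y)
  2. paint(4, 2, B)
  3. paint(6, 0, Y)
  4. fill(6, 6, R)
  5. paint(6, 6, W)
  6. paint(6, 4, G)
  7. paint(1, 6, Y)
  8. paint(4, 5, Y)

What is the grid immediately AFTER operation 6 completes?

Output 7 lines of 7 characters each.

Answer: KKRRRRR
KKRRRRR
KKRRRRR
RRRRRRR
RRBRRWW
RRWWRWW
RRWWGRW

Derivation:
After op 1 paint(6,5,Y):
KKYYYYY
KKYYYYY
KKYYYYY
YYYYYYY
YYYYYWW
YYWWYWW
YYWWYYY
After op 2 paint(4,2,B):
KKYYYYY
KKYYYYY
KKYYYYY
YYYYYYY
YYBYYWW
YYWWYWW
YYWWYYY
After op 3 paint(6,0,Y):
KKYYYYY
KKYYYYY
KKYYYYY
YYYYYYY
YYBYYWW
YYWWYWW
YYWWYYY
After op 4 fill(6,6,R) [34 cells changed]:
KKRRRRR
KKRRRRR
KKRRRRR
RRRRRRR
RRBRRWW
RRWWRWW
RRWWRRR
After op 5 paint(6,6,W):
KKRRRRR
KKRRRRR
KKRRRRR
RRRRRRR
RRBRRWW
RRWWRWW
RRWWRRW
After op 6 paint(6,4,G):
KKRRRRR
KKRRRRR
KKRRRRR
RRRRRRR
RRBRRWW
RRWWRWW
RRWWGRW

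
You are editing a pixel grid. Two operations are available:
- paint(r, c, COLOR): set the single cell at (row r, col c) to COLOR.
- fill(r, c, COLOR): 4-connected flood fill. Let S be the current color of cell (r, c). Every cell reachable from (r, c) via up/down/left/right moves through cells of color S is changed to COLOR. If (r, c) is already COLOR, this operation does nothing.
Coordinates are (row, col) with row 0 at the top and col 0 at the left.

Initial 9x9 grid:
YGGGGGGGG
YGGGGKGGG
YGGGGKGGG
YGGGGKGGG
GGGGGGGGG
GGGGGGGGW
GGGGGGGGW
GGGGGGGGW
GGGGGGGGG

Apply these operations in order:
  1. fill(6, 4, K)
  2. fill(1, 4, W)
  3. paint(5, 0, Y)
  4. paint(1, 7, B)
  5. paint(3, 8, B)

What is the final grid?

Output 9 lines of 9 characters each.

Answer: YWWWWWWWW
YWWWWWWBW
YWWWWWWWW
YWWWWWWWB
WWWWWWWWW
YWWWWWWWW
WWWWWWWWW
WWWWWWWWW
WWWWWWWWW

Derivation:
After op 1 fill(6,4,K) [71 cells changed]:
YKKKKKKKK
YKKKKKKKK
YKKKKKKKK
YKKKKKKKK
KKKKKKKKK
KKKKKKKKW
KKKKKKKKW
KKKKKKKKW
KKKKKKKKK
After op 2 fill(1,4,W) [74 cells changed]:
YWWWWWWWW
YWWWWWWWW
YWWWWWWWW
YWWWWWWWW
WWWWWWWWW
WWWWWWWWW
WWWWWWWWW
WWWWWWWWW
WWWWWWWWW
After op 3 paint(5,0,Y):
YWWWWWWWW
YWWWWWWWW
YWWWWWWWW
YWWWWWWWW
WWWWWWWWW
YWWWWWWWW
WWWWWWWWW
WWWWWWWWW
WWWWWWWWW
After op 4 paint(1,7,B):
YWWWWWWWW
YWWWWWWBW
YWWWWWWWW
YWWWWWWWW
WWWWWWWWW
YWWWWWWWW
WWWWWWWWW
WWWWWWWWW
WWWWWWWWW
After op 5 paint(3,8,B):
YWWWWWWWW
YWWWWWWBW
YWWWWWWWW
YWWWWWWWB
WWWWWWWWW
YWWWWWWWW
WWWWWWWWW
WWWWWWWWW
WWWWWWWWW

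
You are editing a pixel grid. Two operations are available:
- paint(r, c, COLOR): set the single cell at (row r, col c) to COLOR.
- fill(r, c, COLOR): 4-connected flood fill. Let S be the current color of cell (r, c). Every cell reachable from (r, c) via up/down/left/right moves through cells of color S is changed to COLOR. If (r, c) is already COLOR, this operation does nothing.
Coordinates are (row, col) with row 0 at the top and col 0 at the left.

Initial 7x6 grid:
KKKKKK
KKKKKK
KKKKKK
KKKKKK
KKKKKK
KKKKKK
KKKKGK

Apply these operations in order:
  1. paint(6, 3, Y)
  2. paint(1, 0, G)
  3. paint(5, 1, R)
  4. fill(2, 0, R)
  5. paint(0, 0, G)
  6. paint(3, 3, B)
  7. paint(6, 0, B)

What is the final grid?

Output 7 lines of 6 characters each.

After op 1 paint(6,3,Y):
KKKKKK
KKKKKK
KKKKKK
KKKKKK
KKKKKK
KKKKKK
KKKYGK
After op 2 paint(1,0,G):
KKKKKK
GKKKKK
KKKKKK
KKKKKK
KKKKKK
KKKKKK
KKKYGK
After op 3 paint(5,1,R):
KKKKKK
GKKKKK
KKKKKK
KKKKKK
KKKKKK
KRKKKK
KKKYGK
After op 4 fill(2,0,R) [38 cells changed]:
RRRRRR
GRRRRR
RRRRRR
RRRRRR
RRRRRR
RRRRRR
RRRYGR
After op 5 paint(0,0,G):
GRRRRR
GRRRRR
RRRRRR
RRRRRR
RRRRRR
RRRRRR
RRRYGR
After op 6 paint(3,3,B):
GRRRRR
GRRRRR
RRRRRR
RRRBRR
RRRRRR
RRRRRR
RRRYGR
After op 7 paint(6,0,B):
GRRRRR
GRRRRR
RRRRRR
RRRBRR
RRRRRR
RRRRRR
BRRYGR

Answer: GRRRRR
GRRRRR
RRRRRR
RRRBRR
RRRRRR
RRRRRR
BRRYGR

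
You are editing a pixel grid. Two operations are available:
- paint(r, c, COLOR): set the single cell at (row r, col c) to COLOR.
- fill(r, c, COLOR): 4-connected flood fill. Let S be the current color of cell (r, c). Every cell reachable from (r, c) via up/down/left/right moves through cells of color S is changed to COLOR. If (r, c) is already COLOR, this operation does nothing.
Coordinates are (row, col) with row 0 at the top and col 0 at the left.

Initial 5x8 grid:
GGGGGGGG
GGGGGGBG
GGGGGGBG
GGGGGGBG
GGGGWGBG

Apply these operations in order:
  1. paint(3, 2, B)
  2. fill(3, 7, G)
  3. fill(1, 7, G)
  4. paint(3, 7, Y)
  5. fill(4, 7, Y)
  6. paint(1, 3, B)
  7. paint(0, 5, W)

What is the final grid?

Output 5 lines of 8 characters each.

After op 1 paint(3,2,B):
GGGGGGGG
GGGGGGBG
GGGGGGBG
GGBGGGBG
GGGGWGBG
After op 2 fill(3,7,G) [0 cells changed]:
GGGGGGGG
GGGGGGBG
GGGGGGBG
GGBGGGBG
GGGGWGBG
After op 3 fill(1,7,G) [0 cells changed]:
GGGGGGGG
GGGGGGBG
GGGGGGBG
GGBGGGBG
GGGGWGBG
After op 4 paint(3,7,Y):
GGGGGGGG
GGGGGGBG
GGGGGGBG
GGBGGGBY
GGGGWGBG
After op 5 fill(4,7,Y) [1 cells changed]:
GGGGGGGG
GGGGGGBG
GGGGGGBG
GGBGGGBY
GGGGWGBY
After op 6 paint(1,3,B):
GGGGGGGG
GGGBGGBG
GGGGGGBG
GGBGGGBY
GGGGWGBY
After op 7 paint(0,5,W):
GGGGGWGG
GGGBGGBG
GGGGGGBG
GGBGGGBY
GGGGWGBY

Answer: GGGGGWGG
GGGBGGBG
GGGGGGBG
GGBGGGBY
GGGGWGBY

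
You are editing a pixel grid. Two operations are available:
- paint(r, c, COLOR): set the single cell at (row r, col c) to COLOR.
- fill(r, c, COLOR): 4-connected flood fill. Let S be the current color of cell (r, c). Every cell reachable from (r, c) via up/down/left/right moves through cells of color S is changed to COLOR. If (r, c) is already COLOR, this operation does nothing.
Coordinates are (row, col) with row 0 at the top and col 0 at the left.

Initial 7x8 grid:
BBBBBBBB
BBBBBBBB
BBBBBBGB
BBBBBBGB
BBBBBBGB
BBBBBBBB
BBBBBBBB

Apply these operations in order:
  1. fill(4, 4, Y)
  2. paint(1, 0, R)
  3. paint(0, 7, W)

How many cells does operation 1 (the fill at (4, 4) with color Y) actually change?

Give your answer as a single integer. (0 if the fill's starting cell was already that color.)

After op 1 fill(4,4,Y) [53 cells changed]:
YYYYYYYY
YYYYYYYY
YYYYYYGY
YYYYYYGY
YYYYYYGY
YYYYYYYY
YYYYYYYY

Answer: 53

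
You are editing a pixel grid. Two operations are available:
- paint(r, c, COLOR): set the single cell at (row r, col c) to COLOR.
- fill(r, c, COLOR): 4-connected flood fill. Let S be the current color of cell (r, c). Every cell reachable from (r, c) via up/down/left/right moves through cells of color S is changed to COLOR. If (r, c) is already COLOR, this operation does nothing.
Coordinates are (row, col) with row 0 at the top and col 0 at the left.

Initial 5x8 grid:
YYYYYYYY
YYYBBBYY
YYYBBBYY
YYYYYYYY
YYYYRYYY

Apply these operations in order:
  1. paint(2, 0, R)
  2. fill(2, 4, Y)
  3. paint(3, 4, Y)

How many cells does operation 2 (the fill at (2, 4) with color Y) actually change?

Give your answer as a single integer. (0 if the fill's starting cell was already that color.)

Answer: 6

Derivation:
After op 1 paint(2,0,R):
YYYYYYYY
YYYBBBYY
RYYBBBYY
YYYYYYYY
YYYYRYYY
After op 2 fill(2,4,Y) [6 cells changed]:
YYYYYYYY
YYYYYYYY
RYYYYYYY
YYYYYYYY
YYYYRYYY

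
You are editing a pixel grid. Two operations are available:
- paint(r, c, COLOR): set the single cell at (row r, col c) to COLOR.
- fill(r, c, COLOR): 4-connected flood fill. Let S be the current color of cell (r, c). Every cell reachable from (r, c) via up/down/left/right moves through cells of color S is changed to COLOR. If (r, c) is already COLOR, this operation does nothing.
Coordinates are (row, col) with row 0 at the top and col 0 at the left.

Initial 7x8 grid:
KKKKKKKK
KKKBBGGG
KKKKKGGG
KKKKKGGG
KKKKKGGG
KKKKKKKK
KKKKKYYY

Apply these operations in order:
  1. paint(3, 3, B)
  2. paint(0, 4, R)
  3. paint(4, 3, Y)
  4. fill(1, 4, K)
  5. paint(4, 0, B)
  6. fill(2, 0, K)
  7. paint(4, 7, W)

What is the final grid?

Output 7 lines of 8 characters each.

Answer: KKKKRKKK
KKKKKGGG
KKKKKGGG
KKKBKGGG
BKKYKGGW
KKKKKKKK
KKKKKYYY

Derivation:
After op 1 paint(3,3,B):
KKKKKKKK
KKKBBGGG
KKKKKGGG
KKKBKGGG
KKKKKGGG
KKKKKKKK
KKKKKYYY
After op 2 paint(0,4,R):
KKKKRKKK
KKKBBGGG
KKKKKGGG
KKKBKGGG
KKKKKGGG
KKKKKKKK
KKKKKYYY
After op 3 paint(4,3,Y):
KKKKRKKK
KKKBBGGG
KKKKKGGG
KKKBKGGG
KKKYKGGG
KKKKKKKK
KKKKKYYY
After op 4 fill(1,4,K) [2 cells changed]:
KKKKRKKK
KKKKKGGG
KKKKKGGG
KKKBKGGG
KKKYKGGG
KKKKKKKK
KKKKKYYY
After op 5 paint(4,0,B):
KKKKRKKK
KKKKKGGG
KKKKKGGG
KKKBKGGG
BKKYKGGG
KKKKKKKK
KKKKKYYY
After op 6 fill(2,0,K) [0 cells changed]:
KKKKRKKK
KKKKKGGG
KKKKKGGG
KKKBKGGG
BKKYKGGG
KKKKKKKK
KKKKKYYY
After op 7 paint(4,7,W):
KKKKRKKK
KKKKKGGG
KKKKKGGG
KKKBKGGG
BKKYKGGW
KKKKKKKK
KKKKKYYY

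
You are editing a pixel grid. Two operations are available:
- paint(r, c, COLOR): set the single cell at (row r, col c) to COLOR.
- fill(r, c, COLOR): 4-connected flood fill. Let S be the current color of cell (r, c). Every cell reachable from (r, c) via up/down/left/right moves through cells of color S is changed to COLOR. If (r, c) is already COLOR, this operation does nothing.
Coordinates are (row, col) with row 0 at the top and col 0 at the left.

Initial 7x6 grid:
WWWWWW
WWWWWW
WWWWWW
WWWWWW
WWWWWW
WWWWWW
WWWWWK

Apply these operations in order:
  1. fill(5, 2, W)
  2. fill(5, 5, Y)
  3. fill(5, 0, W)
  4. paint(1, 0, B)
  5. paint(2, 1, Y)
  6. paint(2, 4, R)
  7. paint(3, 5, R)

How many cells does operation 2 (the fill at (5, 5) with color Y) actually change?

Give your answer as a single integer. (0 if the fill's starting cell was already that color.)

Answer: 41

Derivation:
After op 1 fill(5,2,W) [0 cells changed]:
WWWWWW
WWWWWW
WWWWWW
WWWWWW
WWWWWW
WWWWWW
WWWWWK
After op 2 fill(5,5,Y) [41 cells changed]:
YYYYYY
YYYYYY
YYYYYY
YYYYYY
YYYYYY
YYYYYY
YYYYYK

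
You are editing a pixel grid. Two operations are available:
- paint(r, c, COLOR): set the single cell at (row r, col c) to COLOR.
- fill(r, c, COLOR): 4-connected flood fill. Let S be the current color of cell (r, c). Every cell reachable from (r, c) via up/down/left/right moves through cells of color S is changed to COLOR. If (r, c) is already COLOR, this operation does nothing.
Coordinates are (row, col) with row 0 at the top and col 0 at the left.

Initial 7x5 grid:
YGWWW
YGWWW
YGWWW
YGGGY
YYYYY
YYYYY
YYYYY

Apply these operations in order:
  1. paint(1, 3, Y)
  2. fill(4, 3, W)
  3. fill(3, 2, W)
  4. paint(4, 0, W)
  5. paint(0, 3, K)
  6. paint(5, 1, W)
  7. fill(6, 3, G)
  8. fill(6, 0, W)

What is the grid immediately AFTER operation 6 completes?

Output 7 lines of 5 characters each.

After op 1 paint(1,3,Y):
YGWWW
YGWYW
YGWWW
YGGGY
YYYYY
YYYYY
YYYYY
After op 2 fill(4,3,W) [20 cells changed]:
WGWWW
WGWYW
WGWWW
WGGGW
WWWWW
WWWWW
WWWWW
After op 3 fill(3,2,W) [6 cells changed]:
WWWWW
WWWYW
WWWWW
WWWWW
WWWWW
WWWWW
WWWWW
After op 4 paint(4,0,W):
WWWWW
WWWYW
WWWWW
WWWWW
WWWWW
WWWWW
WWWWW
After op 5 paint(0,3,K):
WWWKW
WWWYW
WWWWW
WWWWW
WWWWW
WWWWW
WWWWW
After op 6 paint(5,1,W):
WWWKW
WWWYW
WWWWW
WWWWW
WWWWW
WWWWW
WWWWW

Answer: WWWKW
WWWYW
WWWWW
WWWWW
WWWWW
WWWWW
WWWWW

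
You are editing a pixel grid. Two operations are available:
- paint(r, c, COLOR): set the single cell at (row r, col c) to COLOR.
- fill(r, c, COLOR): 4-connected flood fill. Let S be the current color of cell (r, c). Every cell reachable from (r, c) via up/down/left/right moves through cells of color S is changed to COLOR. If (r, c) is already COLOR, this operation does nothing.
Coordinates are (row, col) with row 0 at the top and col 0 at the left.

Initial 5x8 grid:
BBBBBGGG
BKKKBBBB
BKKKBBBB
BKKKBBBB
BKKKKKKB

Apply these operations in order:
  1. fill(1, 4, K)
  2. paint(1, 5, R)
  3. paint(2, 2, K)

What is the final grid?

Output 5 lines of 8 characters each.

Answer: KKKKKGGG
KKKKKRKK
KKKKKKKK
KKKKKKKK
KKKKKKKK

Derivation:
After op 1 fill(1,4,K) [22 cells changed]:
KKKKKGGG
KKKKKKKK
KKKKKKKK
KKKKKKKK
KKKKKKKK
After op 2 paint(1,5,R):
KKKKKGGG
KKKKKRKK
KKKKKKKK
KKKKKKKK
KKKKKKKK
After op 3 paint(2,2,K):
KKKKKGGG
KKKKKRKK
KKKKKKKK
KKKKKKKK
KKKKKKKK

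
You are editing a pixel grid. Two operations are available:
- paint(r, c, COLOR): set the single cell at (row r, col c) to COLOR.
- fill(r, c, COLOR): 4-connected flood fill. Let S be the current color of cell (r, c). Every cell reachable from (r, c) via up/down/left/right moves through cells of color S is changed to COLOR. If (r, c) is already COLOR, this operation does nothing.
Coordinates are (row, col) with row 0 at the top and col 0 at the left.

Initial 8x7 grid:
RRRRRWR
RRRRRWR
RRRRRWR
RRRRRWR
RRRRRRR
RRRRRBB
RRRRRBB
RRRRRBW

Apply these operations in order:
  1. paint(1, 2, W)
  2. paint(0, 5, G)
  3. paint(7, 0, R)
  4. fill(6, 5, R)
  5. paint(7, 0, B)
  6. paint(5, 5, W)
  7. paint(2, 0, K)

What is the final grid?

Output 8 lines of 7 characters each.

Answer: RRRRRGR
RRWRRWR
KRRRRWR
RRRRRWR
RRRRRRR
RRRRRWR
RRRRRRR
BRRRRRW

Derivation:
After op 1 paint(1,2,W):
RRRRRWR
RRWRRWR
RRRRRWR
RRRRRWR
RRRRRRR
RRRRRBB
RRRRRBB
RRRRRBW
After op 2 paint(0,5,G):
RRRRRGR
RRWRRWR
RRRRRWR
RRRRRWR
RRRRRRR
RRRRRBB
RRRRRBB
RRRRRBW
After op 3 paint(7,0,R):
RRRRRGR
RRWRRWR
RRRRRWR
RRRRRWR
RRRRRRR
RRRRRBB
RRRRRBB
RRRRRBW
After op 4 fill(6,5,R) [5 cells changed]:
RRRRRGR
RRWRRWR
RRRRRWR
RRRRRWR
RRRRRRR
RRRRRRR
RRRRRRR
RRRRRRW
After op 5 paint(7,0,B):
RRRRRGR
RRWRRWR
RRRRRWR
RRRRRWR
RRRRRRR
RRRRRRR
RRRRRRR
BRRRRRW
After op 6 paint(5,5,W):
RRRRRGR
RRWRRWR
RRRRRWR
RRRRRWR
RRRRRRR
RRRRRWR
RRRRRRR
BRRRRRW
After op 7 paint(2,0,K):
RRRRRGR
RRWRRWR
KRRRRWR
RRRRRWR
RRRRRRR
RRRRRWR
RRRRRRR
BRRRRRW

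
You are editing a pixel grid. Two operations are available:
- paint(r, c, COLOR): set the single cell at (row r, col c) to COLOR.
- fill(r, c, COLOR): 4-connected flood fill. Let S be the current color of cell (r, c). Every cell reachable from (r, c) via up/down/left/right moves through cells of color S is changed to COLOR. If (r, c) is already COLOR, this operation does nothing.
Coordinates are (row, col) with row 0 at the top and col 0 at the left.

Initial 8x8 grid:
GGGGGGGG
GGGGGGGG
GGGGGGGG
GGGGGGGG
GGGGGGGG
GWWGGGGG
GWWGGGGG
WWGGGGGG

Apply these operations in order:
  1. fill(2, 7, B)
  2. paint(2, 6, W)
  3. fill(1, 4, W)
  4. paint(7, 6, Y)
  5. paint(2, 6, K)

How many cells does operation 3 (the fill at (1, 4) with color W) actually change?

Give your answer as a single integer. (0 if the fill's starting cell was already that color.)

Answer: 57

Derivation:
After op 1 fill(2,7,B) [58 cells changed]:
BBBBBBBB
BBBBBBBB
BBBBBBBB
BBBBBBBB
BBBBBBBB
BWWBBBBB
BWWBBBBB
WWBBBBBB
After op 2 paint(2,6,W):
BBBBBBBB
BBBBBBBB
BBBBBBWB
BBBBBBBB
BBBBBBBB
BWWBBBBB
BWWBBBBB
WWBBBBBB
After op 3 fill(1,4,W) [57 cells changed]:
WWWWWWWW
WWWWWWWW
WWWWWWWW
WWWWWWWW
WWWWWWWW
WWWWWWWW
WWWWWWWW
WWWWWWWW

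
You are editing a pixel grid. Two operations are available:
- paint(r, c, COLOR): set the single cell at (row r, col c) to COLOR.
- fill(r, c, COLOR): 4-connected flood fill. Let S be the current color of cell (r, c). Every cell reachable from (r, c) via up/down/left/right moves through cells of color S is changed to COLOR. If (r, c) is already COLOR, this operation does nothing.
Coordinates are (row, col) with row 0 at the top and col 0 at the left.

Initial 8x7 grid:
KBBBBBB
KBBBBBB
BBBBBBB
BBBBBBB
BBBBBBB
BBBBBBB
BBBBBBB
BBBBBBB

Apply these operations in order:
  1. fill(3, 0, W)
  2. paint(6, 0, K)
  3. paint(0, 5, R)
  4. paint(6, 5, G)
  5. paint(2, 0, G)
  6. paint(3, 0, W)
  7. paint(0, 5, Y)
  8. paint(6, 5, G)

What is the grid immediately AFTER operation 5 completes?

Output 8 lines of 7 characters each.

After op 1 fill(3,0,W) [54 cells changed]:
KWWWWWW
KWWWWWW
WWWWWWW
WWWWWWW
WWWWWWW
WWWWWWW
WWWWWWW
WWWWWWW
After op 2 paint(6,0,K):
KWWWWWW
KWWWWWW
WWWWWWW
WWWWWWW
WWWWWWW
WWWWWWW
KWWWWWW
WWWWWWW
After op 3 paint(0,5,R):
KWWWWRW
KWWWWWW
WWWWWWW
WWWWWWW
WWWWWWW
WWWWWWW
KWWWWWW
WWWWWWW
After op 4 paint(6,5,G):
KWWWWRW
KWWWWWW
WWWWWWW
WWWWWWW
WWWWWWW
WWWWWWW
KWWWWGW
WWWWWWW
After op 5 paint(2,0,G):
KWWWWRW
KWWWWWW
GWWWWWW
WWWWWWW
WWWWWWW
WWWWWWW
KWWWWGW
WWWWWWW

Answer: KWWWWRW
KWWWWWW
GWWWWWW
WWWWWWW
WWWWWWW
WWWWWWW
KWWWWGW
WWWWWWW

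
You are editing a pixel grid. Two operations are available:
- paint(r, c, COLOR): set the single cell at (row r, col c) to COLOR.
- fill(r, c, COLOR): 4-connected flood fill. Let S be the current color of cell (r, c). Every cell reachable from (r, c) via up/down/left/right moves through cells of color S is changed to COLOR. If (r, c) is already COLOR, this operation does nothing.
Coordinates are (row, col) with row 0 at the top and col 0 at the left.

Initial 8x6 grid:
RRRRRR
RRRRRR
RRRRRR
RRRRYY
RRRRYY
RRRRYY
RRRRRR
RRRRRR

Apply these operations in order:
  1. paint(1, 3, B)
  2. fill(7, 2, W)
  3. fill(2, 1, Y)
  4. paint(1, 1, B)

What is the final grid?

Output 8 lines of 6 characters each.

Answer: YYYYYY
YBYBYY
YYYYYY
YYYYYY
YYYYYY
YYYYYY
YYYYYY
YYYYYY

Derivation:
After op 1 paint(1,3,B):
RRRRRR
RRRBRR
RRRRRR
RRRRYY
RRRRYY
RRRRYY
RRRRRR
RRRRRR
After op 2 fill(7,2,W) [41 cells changed]:
WWWWWW
WWWBWW
WWWWWW
WWWWYY
WWWWYY
WWWWYY
WWWWWW
WWWWWW
After op 3 fill(2,1,Y) [41 cells changed]:
YYYYYY
YYYBYY
YYYYYY
YYYYYY
YYYYYY
YYYYYY
YYYYYY
YYYYYY
After op 4 paint(1,1,B):
YYYYYY
YBYBYY
YYYYYY
YYYYYY
YYYYYY
YYYYYY
YYYYYY
YYYYYY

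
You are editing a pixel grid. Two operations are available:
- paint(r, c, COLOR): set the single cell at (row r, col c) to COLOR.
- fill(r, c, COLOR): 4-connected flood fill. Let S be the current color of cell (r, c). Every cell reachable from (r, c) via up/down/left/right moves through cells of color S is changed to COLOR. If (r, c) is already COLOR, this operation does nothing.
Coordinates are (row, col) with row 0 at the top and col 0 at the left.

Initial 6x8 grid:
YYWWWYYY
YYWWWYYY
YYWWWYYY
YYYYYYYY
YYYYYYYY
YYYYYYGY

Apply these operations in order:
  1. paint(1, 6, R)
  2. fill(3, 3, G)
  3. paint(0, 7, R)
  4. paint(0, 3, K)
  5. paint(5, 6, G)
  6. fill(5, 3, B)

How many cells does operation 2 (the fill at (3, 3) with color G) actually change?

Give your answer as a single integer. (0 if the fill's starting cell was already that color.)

Answer: 37

Derivation:
After op 1 paint(1,6,R):
YYWWWYYY
YYWWWYRY
YYWWWYYY
YYYYYYYY
YYYYYYYY
YYYYYYGY
After op 2 fill(3,3,G) [37 cells changed]:
GGWWWGGG
GGWWWGRG
GGWWWGGG
GGGGGGGG
GGGGGGGG
GGGGGGGG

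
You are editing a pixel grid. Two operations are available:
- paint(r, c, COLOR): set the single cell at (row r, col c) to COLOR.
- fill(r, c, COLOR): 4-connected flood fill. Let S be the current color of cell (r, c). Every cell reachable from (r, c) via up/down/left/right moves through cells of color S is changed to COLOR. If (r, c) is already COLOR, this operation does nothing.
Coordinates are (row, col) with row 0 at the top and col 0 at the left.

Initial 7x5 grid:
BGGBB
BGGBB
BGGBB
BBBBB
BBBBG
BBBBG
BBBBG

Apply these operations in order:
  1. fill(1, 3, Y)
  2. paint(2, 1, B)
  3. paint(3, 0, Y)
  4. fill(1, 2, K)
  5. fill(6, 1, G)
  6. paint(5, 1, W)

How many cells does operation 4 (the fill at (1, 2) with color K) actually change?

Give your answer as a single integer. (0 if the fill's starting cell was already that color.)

After op 1 fill(1,3,Y) [26 cells changed]:
YGGYY
YGGYY
YGGYY
YYYYY
YYYYG
YYYYG
YYYYG
After op 2 paint(2,1,B):
YGGYY
YGGYY
YBGYY
YYYYY
YYYYG
YYYYG
YYYYG
After op 3 paint(3,0,Y):
YGGYY
YGGYY
YBGYY
YYYYY
YYYYG
YYYYG
YYYYG
After op 4 fill(1,2,K) [5 cells changed]:
YKKYY
YKKYY
YBKYY
YYYYY
YYYYG
YYYYG
YYYYG

Answer: 5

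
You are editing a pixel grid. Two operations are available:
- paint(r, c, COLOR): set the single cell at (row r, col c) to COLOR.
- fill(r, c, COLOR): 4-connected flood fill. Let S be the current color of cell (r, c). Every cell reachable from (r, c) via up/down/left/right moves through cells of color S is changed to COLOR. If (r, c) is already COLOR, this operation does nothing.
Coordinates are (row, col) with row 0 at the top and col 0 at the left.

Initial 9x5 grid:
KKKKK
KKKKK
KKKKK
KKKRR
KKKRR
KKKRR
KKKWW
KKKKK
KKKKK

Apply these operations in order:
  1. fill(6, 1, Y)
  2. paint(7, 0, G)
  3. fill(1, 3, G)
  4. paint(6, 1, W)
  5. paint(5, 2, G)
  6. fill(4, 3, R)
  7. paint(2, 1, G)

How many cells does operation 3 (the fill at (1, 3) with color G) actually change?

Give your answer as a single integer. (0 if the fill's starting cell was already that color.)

After op 1 fill(6,1,Y) [37 cells changed]:
YYYYY
YYYYY
YYYYY
YYYRR
YYYRR
YYYRR
YYYWW
YYYYY
YYYYY
After op 2 paint(7,0,G):
YYYYY
YYYYY
YYYYY
YYYRR
YYYRR
YYYRR
YYYWW
GYYYY
YYYYY
After op 3 fill(1,3,G) [36 cells changed]:
GGGGG
GGGGG
GGGGG
GGGRR
GGGRR
GGGRR
GGGWW
GGGGG
GGGGG

Answer: 36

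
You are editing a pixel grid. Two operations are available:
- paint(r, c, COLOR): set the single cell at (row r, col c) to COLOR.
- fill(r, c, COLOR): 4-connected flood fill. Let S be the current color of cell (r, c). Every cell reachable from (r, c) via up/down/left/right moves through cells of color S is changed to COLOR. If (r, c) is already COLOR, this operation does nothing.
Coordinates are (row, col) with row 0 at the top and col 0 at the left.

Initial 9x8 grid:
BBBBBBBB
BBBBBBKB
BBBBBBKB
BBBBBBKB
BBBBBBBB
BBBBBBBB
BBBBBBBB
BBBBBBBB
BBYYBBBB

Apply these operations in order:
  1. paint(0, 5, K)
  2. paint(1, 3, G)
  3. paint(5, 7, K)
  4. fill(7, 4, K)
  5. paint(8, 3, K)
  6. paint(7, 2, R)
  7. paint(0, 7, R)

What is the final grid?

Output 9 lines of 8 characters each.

After op 1 paint(0,5,K):
BBBBBKBB
BBBBBBKB
BBBBBBKB
BBBBBBKB
BBBBBBBB
BBBBBBBB
BBBBBBBB
BBBBBBBB
BBYYBBBB
After op 2 paint(1,3,G):
BBBBBKBB
BBBGBBKB
BBBBBBKB
BBBBBBKB
BBBBBBBB
BBBBBBBB
BBBBBBBB
BBBBBBBB
BBYYBBBB
After op 3 paint(5,7,K):
BBBBBKBB
BBBGBBKB
BBBBBBKB
BBBBBBKB
BBBBBBBB
BBBBBBBK
BBBBBBBB
BBBBBBBB
BBYYBBBB
After op 4 fill(7,4,K) [64 cells changed]:
KKKKKKKK
KKKGKKKK
KKKKKKKK
KKKKKKKK
KKKKKKKK
KKKKKKKK
KKKKKKKK
KKKKKKKK
KKYYKKKK
After op 5 paint(8,3,K):
KKKKKKKK
KKKGKKKK
KKKKKKKK
KKKKKKKK
KKKKKKKK
KKKKKKKK
KKKKKKKK
KKKKKKKK
KKYKKKKK
After op 6 paint(7,2,R):
KKKKKKKK
KKKGKKKK
KKKKKKKK
KKKKKKKK
KKKKKKKK
KKKKKKKK
KKKKKKKK
KKRKKKKK
KKYKKKKK
After op 7 paint(0,7,R):
KKKKKKKR
KKKGKKKK
KKKKKKKK
KKKKKKKK
KKKKKKKK
KKKKKKKK
KKKKKKKK
KKRKKKKK
KKYKKKKK

Answer: KKKKKKKR
KKKGKKKK
KKKKKKKK
KKKKKKKK
KKKKKKKK
KKKKKKKK
KKKKKKKK
KKRKKKKK
KKYKKKKK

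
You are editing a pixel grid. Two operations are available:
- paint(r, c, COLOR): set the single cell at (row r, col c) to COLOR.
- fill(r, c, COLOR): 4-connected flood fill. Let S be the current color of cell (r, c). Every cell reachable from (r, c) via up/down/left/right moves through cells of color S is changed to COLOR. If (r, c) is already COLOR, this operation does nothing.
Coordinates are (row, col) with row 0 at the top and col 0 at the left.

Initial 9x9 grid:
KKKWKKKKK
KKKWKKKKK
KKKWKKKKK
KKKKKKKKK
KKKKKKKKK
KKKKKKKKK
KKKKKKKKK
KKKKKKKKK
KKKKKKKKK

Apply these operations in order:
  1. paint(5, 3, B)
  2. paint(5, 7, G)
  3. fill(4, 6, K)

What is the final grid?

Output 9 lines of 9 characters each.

After op 1 paint(5,3,B):
KKKWKKKKK
KKKWKKKKK
KKKWKKKKK
KKKKKKKKK
KKKKKKKKK
KKKBKKKKK
KKKKKKKKK
KKKKKKKKK
KKKKKKKKK
After op 2 paint(5,7,G):
KKKWKKKKK
KKKWKKKKK
KKKWKKKKK
KKKKKKKKK
KKKKKKKKK
KKKBKKKGK
KKKKKKKKK
KKKKKKKKK
KKKKKKKKK
After op 3 fill(4,6,K) [0 cells changed]:
KKKWKKKKK
KKKWKKKKK
KKKWKKKKK
KKKKKKKKK
KKKKKKKKK
KKKBKKKGK
KKKKKKKKK
KKKKKKKKK
KKKKKKKKK

Answer: KKKWKKKKK
KKKWKKKKK
KKKWKKKKK
KKKKKKKKK
KKKKKKKKK
KKKBKKKGK
KKKKKKKKK
KKKKKKKKK
KKKKKKKKK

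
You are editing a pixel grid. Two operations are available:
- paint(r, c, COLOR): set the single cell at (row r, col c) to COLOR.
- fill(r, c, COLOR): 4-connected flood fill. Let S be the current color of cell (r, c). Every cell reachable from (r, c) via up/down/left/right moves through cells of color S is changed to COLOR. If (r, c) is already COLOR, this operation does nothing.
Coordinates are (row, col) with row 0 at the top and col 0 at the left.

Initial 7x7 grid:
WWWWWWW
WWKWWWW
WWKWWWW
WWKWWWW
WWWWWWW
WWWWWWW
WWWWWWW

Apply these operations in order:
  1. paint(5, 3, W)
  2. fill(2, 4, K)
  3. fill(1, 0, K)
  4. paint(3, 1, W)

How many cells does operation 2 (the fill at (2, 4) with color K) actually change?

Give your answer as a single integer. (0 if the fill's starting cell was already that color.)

After op 1 paint(5,3,W):
WWWWWWW
WWKWWWW
WWKWWWW
WWKWWWW
WWWWWWW
WWWWWWW
WWWWWWW
After op 2 fill(2,4,K) [46 cells changed]:
KKKKKKK
KKKKKKK
KKKKKKK
KKKKKKK
KKKKKKK
KKKKKKK
KKKKKKK

Answer: 46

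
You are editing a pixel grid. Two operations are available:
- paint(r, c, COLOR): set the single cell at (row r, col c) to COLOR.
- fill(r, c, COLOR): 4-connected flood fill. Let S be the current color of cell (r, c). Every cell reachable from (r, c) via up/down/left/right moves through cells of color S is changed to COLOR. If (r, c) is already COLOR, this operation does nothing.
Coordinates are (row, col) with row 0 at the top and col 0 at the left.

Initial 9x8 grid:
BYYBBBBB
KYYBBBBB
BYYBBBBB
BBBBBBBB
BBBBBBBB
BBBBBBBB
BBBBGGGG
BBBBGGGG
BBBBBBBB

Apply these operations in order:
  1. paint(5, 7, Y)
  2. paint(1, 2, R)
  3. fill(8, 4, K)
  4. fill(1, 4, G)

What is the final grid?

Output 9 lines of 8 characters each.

After op 1 paint(5,7,Y):
BYYBBBBB
KYYBBBBB
BYYBBBBB
BBBBBBBB
BBBBBBBB
BBBBBBBY
BBBBGGGG
BBBBGGGG
BBBBBBBB
After op 2 paint(1,2,R):
BYYBBBBB
KYRBBBBB
BYYBBBBB
BBBBBBBB
BBBBBBBB
BBBBBBBY
BBBBGGGG
BBBBGGGG
BBBBBBBB
After op 3 fill(8,4,K) [55 cells changed]:
BYYKKKKK
KYRKKKKK
KYYKKKKK
KKKKKKKK
KKKKKKKK
KKKKKKKY
KKKKGGGG
KKKKGGGG
KKKKKKKK
After op 4 fill(1,4,G) [56 cells changed]:
BYYGGGGG
GYRGGGGG
GYYGGGGG
GGGGGGGG
GGGGGGGG
GGGGGGGY
GGGGGGGG
GGGGGGGG
GGGGGGGG

Answer: BYYGGGGG
GYRGGGGG
GYYGGGGG
GGGGGGGG
GGGGGGGG
GGGGGGGY
GGGGGGGG
GGGGGGGG
GGGGGGGG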